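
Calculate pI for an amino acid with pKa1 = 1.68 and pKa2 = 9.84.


pI = (pKa1 + pKa2) / 2
pI = (1.68 + 9.84) / 2
pI = 5.76

5.76


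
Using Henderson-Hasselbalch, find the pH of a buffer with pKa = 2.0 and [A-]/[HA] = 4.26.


pH = pKa + log10([A-]/[HA])
pH = 2.0 + log10(4.26)
pH = 2.6294

2.6294


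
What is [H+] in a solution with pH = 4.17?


[H+] = 10^(-pH)
[H+] = 10^(-4.17)
[H+] = 6.761e-05 M

6.761e-05 M


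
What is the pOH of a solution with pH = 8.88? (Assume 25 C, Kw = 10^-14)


pOH = 14 - pH
pOH = 14 - 8.88
pOH = 5.12

5.12


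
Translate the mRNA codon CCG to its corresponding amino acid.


Standard genetic code lookup.
Codon CCG -> Pro

Pro


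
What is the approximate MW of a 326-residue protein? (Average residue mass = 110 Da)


MW = n_residues * 110 Da
MW = 326 * 110
MW = 35860 Da

35860 Da


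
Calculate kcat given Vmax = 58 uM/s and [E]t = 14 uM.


kcat = Vmax / [E]t
kcat = 58 / 14
kcat = 4.1429 s^-1

4.1429 s^-1


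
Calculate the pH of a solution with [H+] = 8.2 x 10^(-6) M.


pH = -log10([H+])
pH = -log10(8.2 x 10^(-6))
pH = 5.0862

5.0862


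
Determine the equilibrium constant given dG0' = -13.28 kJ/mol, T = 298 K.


Keq = exp(-dG0 * 1000 / (R * T))
Keq = exp(-(-13.28) * 1000 / (8.314 * 298))
Keq = 212.7433

212.7433


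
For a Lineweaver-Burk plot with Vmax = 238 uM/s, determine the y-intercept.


y-intercept = 1/Vmax
= 1/238
= 0.0042 s/uM

0.0042 s/uM


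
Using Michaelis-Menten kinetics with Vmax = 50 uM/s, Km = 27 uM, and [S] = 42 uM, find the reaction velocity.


v = Vmax * [S] / (Km + [S])
v = 50 * 42 / (27 + 42)
v = 30.4348 uM/s

30.4348 uM/s


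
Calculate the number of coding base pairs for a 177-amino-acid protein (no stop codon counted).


Each amino acid = 1 codon = 3 bp
bp = 177 * 3 = 531 bp

531 bp


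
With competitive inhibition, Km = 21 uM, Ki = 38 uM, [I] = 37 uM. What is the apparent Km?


Km_app = Km * (1 + [I]/Ki)
Km_app = 21 * (1 + 37/38)
Km_app = 41.4474 uM

41.4474 uM


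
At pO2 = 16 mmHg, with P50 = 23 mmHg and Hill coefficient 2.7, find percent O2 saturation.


Y = pO2^n / (P50^n + pO2^n)
Y = 16^2.7 / (23^2.7 + 16^2.7)
Y = 27.29%

27.29%


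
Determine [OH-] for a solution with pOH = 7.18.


[OH-] = 10^(-pOH)
[OH-] = 10^(-7.18)
[OH-] = 6.607e-08 M

6.607e-08 M


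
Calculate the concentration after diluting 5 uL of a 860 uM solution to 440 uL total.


C2 = C1 * V1 / V2
C2 = 860 * 5 / 440
C2 = 9.7727 uM

9.7727 uM


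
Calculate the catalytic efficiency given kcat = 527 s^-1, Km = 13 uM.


Catalytic efficiency = kcat / Km
= 527 / 13
= 40.5385 uM^-1*s^-1

40.5385 uM^-1*s^-1


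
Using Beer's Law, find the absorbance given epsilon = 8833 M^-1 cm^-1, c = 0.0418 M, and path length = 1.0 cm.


A = epsilon * c * l
A = 8833 * 0.0418 * 1.0
A = 369.2194

369.2194


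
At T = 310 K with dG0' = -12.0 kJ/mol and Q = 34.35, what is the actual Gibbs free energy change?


dG = dG0' + RT * ln(Q) / 1000
dG = -12.0 + 8.314 * 310 * ln(34.35) / 1000
dG = -2.885 kJ/mol

-2.885 kJ/mol


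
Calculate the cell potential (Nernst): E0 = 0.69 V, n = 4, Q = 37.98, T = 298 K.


E = E0 - (RT/nF) * ln(Q)
E = 0.69 - (8.314 * 298 / (4 * 96485)) * ln(37.98)
E = 0.6667 V

0.6667 V


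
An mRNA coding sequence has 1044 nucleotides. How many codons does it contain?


codons = nucleotides / 3
codons = 1044 / 3 = 348

348


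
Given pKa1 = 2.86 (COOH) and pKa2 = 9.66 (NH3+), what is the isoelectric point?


pI = (pKa1 + pKa2) / 2
pI = (2.86 + 9.66) / 2
pI = 6.26

6.26


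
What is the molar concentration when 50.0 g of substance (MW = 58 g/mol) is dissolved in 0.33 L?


C = (mass / MW) / volume
C = (50.0 / 58) / 0.33
C = 2.6123 M

2.6123 M


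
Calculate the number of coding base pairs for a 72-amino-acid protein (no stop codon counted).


Each amino acid = 1 codon = 3 bp
bp = 72 * 3 = 216 bp

216 bp


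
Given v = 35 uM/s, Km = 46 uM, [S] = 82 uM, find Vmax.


Vmax = v * (Km + [S]) / [S]
Vmax = 35 * (46 + 82) / 82
Vmax = 54.6341 uM/s

54.6341 uM/s


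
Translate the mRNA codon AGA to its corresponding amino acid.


Standard genetic code lookup.
Codon AGA -> Arg

Arg


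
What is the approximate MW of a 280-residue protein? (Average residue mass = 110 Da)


MW = n_residues * 110 Da
MW = 280 * 110
MW = 30800 Da

30800 Da


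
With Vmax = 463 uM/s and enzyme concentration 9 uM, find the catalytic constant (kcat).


kcat = Vmax / [E]t
kcat = 463 / 9
kcat = 51.4444 s^-1

51.4444 s^-1


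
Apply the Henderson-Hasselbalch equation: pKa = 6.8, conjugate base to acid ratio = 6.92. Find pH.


pH = pKa + log10([A-]/[HA])
pH = 6.8 + log10(6.92)
pH = 7.6401

7.6401


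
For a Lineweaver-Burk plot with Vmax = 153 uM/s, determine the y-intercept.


y-intercept = 1/Vmax
= 1/153
= 0.0065 s/uM

0.0065 s/uM


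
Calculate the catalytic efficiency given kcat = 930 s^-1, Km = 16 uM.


Catalytic efficiency = kcat / Km
= 930 / 16
= 58.125 uM^-1*s^-1

58.125 uM^-1*s^-1


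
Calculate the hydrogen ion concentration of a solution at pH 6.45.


[H+] = 10^(-pH)
[H+] = 10^(-6.45)
[H+] = 3.548e-07 M

3.548e-07 M


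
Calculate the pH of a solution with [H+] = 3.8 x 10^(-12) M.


pH = -log10([H+])
pH = -log10(3.8 x 10^(-12))
pH = 11.4202

11.4202


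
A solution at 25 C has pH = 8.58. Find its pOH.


pOH = 14 - pH
pOH = 14 - 8.58
pOH = 5.42

5.42


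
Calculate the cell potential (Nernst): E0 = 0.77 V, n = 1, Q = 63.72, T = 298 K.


E = E0 - (RT/nF) * ln(Q)
E = 0.77 - (8.314 * 298 / (1 * 96485)) * ln(63.72)
E = 0.6633 V

0.6633 V


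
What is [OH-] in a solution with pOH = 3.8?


[OH-] = 10^(-pOH)
[OH-] = 10^(-3.8)
[OH-] = 1.585e-04 M

1.585e-04 M


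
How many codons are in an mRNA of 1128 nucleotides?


codons = nucleotides / 3
codons = 1128 / 3 = 376

376


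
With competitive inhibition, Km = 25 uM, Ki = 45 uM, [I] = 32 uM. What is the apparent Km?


Km_app = Km * (1 + [I]/Ki)
Km_app = 25 * (1 + 32/45)
Km_app = 42.7778 uM

42.7778 uM


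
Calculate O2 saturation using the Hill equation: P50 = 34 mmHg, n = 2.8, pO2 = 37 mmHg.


Y = pO2^n / (P50^n + pO2^n)
Y = 37^2.8 / (34^2.8 + 37^2.8)
Y = 55.89%

55.89%


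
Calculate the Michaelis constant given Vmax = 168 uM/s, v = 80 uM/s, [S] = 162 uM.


Km = [S] * (Vmax - v) / v
Km = 162 * (168 - 80) / 80
Km = 178.2 uM

178.2 uM


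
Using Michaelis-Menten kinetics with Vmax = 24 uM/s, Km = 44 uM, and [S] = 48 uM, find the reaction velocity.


v = Vmax * [S] / (Km + [S])
v = 24 * 48 / (44 + 48)
v = 12.5217 uM/s

12.5217 uM/s


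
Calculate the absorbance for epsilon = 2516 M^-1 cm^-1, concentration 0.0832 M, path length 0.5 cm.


A = epsilon * c * l
A = 2516 * 0.0832 * 0.5
A = 104.6656

104.6656


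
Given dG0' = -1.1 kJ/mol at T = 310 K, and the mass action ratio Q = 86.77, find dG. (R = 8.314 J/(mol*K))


dG = dG0' + RT * ln(Q) / 1000
dG = -1.1 + 8.314 * 310 * ln(86.77) / 1000
dG = 10.4033 kJ/mol

10.4033 kJ/mol


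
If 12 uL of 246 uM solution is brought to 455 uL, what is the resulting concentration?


C2 = C1 * V1 / V2
C2 = 246 * 12 / 455
C2 = 6.4879 uM

6.4879 uM


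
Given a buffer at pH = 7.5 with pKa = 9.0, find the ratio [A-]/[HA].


[A-]/[HA] = 10^(pH - pKa)
= 10^(7.5 - 9.0)
= 0.0316

0.0316


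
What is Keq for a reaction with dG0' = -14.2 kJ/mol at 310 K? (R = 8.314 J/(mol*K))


Keq = exp(-dG0 * 1000 / (R * T))
Keq = exp(-(-14.2) * 1000 / (8.314 * 310))
Keq = 247.0415

247.0415


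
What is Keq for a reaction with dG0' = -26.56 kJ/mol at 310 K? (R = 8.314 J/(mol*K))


Keq = exp(-dG0 * 1000 / (R * T))
Keq = exp(-(-26.56) * 1000 / (8.314 * 310))
Keq = 29887.5828

29887.5828


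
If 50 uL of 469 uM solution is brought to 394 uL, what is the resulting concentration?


C2 = C1 * V1 / V2
C2 = 469 * 50 / 394
C2 = 59.5178 uM

59.5178 uM


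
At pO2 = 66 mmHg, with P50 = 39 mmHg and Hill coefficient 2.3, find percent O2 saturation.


Y = pO2^n / (P50^n + pO2^n)
Y = 66^2.3 / (39^2.3 + 66^2.3)
Y = 77.03%

77.03%


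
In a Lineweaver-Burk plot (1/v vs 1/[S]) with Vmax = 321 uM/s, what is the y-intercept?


y-intercept = 1/Vmax
= 1/321
= 0.0031 s/uM

0.0031 s/uM


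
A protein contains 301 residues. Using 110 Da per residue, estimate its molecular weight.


MW = n_residues * 110 Da
MW = 301 * 110
MW = 33110 Da

33110 Da


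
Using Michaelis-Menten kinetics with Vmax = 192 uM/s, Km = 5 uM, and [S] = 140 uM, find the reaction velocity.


v = Vmax * [S] / (Km + [S])
v = 192 * 140 / (5 + 140)
v = 185.3793 uM/s

185.3793 uM/s


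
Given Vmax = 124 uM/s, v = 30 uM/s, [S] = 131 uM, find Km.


Km = [S] * (Vmax - v) / v
Km = 131 * (124 - 30) / 30
Km = 410.4667 uM

410.4667 uM


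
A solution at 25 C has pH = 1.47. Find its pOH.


pOH = 14 - pH
pOH = 14 - 1.47
pOH = 12.53

12.53


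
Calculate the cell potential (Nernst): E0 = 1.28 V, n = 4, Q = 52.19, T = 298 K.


E = E0 - (RT/nF) * ln(Q)
E = 1.28 - (8.314 * 298 / (4 * 96485)) * ln(52.19)
E = 1.2546 V

1.2546 V


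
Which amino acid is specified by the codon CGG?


Standard genetic code lookup.
Codon CGG -> Arg

Arg


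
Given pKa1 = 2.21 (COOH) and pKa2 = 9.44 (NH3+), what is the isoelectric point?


pI = (pKa1 + pKa2) / 2
pI = (2.21 + 9.44) / 2
pI = 5.825

5.825


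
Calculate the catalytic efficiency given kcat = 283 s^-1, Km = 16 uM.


Catalytic efficiency = kcat / Km
= 283 / 16
= 17.6875 uM^-1*s^-1

17.6875 uM^-1*s^-1


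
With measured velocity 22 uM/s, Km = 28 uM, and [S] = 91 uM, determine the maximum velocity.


Vmax = v * (Km + [S]) / [S]
Vmax = 22 * (28 + 91) / 91
Vmax = 28.7692 uM/s

28.7692 uM/s


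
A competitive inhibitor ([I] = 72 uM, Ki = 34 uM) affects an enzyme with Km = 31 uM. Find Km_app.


Km_app = Km * (1 + [I]/Ki)
Km_app = 31 * (1 + 72/34)
Km_app = 96.6471 uM

96.6471 uM


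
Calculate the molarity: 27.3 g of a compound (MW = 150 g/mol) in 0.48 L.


C = (mass / MW) / volume
C = (27.3 / 150) / 0.48
C = 0.3792 M

0.3792 M


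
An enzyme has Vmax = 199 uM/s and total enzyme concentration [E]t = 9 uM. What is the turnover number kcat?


kcat = Vmax / [E]t
kcat = 199 / 9
kcat = 22.1111 s^-1

22.1111 s^-1


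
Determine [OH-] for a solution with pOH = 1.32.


[OH-] = 10^(-pOH)
[OH-] = 10^(-1.32)
[OH-] = 0.0479 M

0.0479 M


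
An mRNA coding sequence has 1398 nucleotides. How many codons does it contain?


codons = nucleotides / 3
codons = 1398 / 3 = 466

466


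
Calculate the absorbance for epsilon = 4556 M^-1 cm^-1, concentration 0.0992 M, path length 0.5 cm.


A = epsilon * c * l
A = 4556 * 0.0992 * 0.5
A = 225.9776

225.9776


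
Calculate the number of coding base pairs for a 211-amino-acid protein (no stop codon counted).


Each amino acid = 1 codon = 3 bp
bp = 211 * 3 = 633 bp

633 bp


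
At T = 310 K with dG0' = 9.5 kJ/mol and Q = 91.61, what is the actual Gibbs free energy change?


dG = dG0' + RT * ln(Q) / 1000
dG = 9.5 + 8.314 * 310 * ln(91.61) / 1000
dG = 21.1432 kJ/mol

21.1432 kJ/mol


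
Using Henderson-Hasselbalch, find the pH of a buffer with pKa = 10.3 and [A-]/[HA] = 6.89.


pH = pKa + log10([A-]/[HA])
pH = 10.3 + log10(6.89)
pH = 11.1382

11.1382


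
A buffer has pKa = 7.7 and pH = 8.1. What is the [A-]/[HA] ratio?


[A-]/[HA] = 10^(pH - pKa)
= 10^(8.1 - 7.7)
= 2.5119

2.5119


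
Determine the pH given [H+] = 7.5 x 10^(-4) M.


pH = -log10([H+])
pH = -log10(7.5 x 10^(-4))
pH = 3.1249

3.1249


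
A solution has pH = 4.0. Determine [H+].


[H+] = 10^(-pH)
[H+] = 10^(-4.0)
[H+] = 1.000e-04 M

1.000e-04 M


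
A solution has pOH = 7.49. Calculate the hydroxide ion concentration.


[OH-] = 10^(-pOH)
[OH-] = 10^(-7.49)
[OH-] = 3.236e-08 M

3.236e-08 M


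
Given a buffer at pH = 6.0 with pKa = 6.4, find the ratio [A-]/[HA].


[A-]/[HA] = 10^(pH - pKa)
= 10^(6.0 - 6.4)
= 0.3981

0.3981


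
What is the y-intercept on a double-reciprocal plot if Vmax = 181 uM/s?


y-intercept = 1/Vmax
= 1/181
= 0.0055 s/uM

0.0055 s/uM


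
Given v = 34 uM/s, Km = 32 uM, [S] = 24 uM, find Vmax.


Vmax = v * (Km + [S]) / [S]
Vmax = 34 * (32 + 24) / 24
Vmax = 79.3333 uM/s

79.3333 uM/s


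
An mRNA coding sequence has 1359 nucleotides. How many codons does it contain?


codons = nucleotides / 3
codons = 1359 / 3 = 453

453


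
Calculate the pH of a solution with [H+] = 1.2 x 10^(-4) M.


pH = -log10([H+])
pH = -log10(1.2 x 10^(-4))
pH = 3.9208

3.9208


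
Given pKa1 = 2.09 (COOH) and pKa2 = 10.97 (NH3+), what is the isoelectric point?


pI = (pKa1 + pKa2) / 2
pI = (2.09 + 10.97) / 2
pI = 6.53

6.53


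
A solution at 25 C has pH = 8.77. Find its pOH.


pOH = 14 - pH
pOH = 14 - 8.77
pOH = 5.23

5.23


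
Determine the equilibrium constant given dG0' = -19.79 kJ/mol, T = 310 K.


Keq = exp(-dG0 * 1000 / (R * T))
Keq = exp(-(-19.79) * 1000 / (8.314 * 310))
Keq = 2161.2871

2161.2871


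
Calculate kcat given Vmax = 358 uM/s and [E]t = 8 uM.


kcat = Vmax / [E]t
kcat = 358 / 8
kcat = 44.75 s^-1

44.75 s^-1


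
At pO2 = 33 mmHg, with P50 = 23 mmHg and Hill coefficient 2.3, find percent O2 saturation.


Y = pO2^n / (P50^n + pO2^n)
Y = 33^2.3 / (23^2.3 + 33^2.3)
Y = 69.64%

69.64%


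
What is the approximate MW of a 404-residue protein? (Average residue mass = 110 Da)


MW = n_residues * 110 Da
MW = 404 * 110
MW = 44440 Da

44440 Da


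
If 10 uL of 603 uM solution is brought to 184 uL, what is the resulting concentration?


C2 = C1 * V1 / V2
C2 = 603 * 10 / 184
C2 = 32.7717 uM

32.7717 uM


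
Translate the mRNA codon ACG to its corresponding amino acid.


Standard genetic code lookup.
Codon ACG -> Thr

Thr


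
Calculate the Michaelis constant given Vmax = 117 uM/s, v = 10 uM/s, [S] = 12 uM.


Km = [S] * (Vmax - v) / v
Km = 12 * (117 - 10) / 10
Km = 128.4 uM

128.4 uM


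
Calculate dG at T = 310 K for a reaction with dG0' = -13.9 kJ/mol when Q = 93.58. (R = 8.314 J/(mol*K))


dG = dG0' + RT * ln(Q) / 1000
dG = -13.9 + 8.314 * 310 * ln(93.58) / 1000
dG = -2.2019 kJ/mol

-2.2019 kJ/mol


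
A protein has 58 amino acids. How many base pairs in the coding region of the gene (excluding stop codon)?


Each amino acid = 1 codon = 3 bp
bp = 58 * 3 = 174 bp

174 bp


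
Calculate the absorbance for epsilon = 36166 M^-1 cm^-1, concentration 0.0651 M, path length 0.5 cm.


A = epsilon * c * l
A = 36166 * 0.0651 * 0.5
A = 1177.2033

1177.2033


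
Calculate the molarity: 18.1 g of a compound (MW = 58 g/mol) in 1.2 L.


C = (mass / MW) / volume
C = (18.1 / 58) / 1.2
C = 0.2601 M

0.2601 M


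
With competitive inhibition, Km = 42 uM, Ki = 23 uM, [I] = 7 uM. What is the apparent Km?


Km_app = Km * (1 + [I]/Ki)
Km_app = 42 * (1 + 7/23)
Km_app = 54.7826 uM

54.7826 uM


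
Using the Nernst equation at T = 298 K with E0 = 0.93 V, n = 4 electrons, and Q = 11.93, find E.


E = E0 - (RT/nF) * ln(Q)
E = 0.93 - (8.314 * 298 / (4 * 96485)) * ln(11.93)
E = 0.9141 V

0.9141 V


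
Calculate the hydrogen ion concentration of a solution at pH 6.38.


[H+] = 10^(-pH)
[H+] = 10^(-6.38)
[H+] = 4.169e-07 M

4.169e-07 M


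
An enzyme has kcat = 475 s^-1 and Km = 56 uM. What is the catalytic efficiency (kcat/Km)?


Catalytic efficiency = kcat / Km
= 475 / 56
= 8.4821 uM^-1*s^-1

8.4821 uM^-1*s^-1


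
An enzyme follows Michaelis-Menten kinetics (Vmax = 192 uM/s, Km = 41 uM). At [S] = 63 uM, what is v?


v = Vmax * [S] / (Km + [S])
v = 192 * 63 / (41 + 63)
v = 116.3077 uM/s

116.3077 uM/s


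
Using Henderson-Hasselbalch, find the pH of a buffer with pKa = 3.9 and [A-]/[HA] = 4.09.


pH = pKa + log10([A-]/[HA])
pH = 3.9 + log10(4.09)
pH = 4.5117

4.5117


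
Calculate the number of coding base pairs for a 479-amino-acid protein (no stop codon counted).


Each amino acid = 1 codon = 3 bp
bp = 479 * 3 = 1437 bp

1437 bp


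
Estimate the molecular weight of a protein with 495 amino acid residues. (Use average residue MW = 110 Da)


MW = n_residues * 110 Da
MW = 495 * 110
MW = 54450 Da

54450 Da


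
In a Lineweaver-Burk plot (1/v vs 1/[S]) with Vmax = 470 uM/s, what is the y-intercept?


y-intercept = 1/Vmax
= 1/470
= 0.0021 s/uM

0.0021 s/uM


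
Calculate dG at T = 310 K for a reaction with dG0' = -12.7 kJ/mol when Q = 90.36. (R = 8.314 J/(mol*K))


dG = dG0' + RT * ln(Q) / 1000
dG = -12.7 + 8.314 * 310 * ln(90.36) / 1000
dG = -1.0922 kJ/mol

-1.0922 kJ/mol


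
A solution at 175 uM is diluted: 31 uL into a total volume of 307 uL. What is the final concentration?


C2 = C1 * V1 / V2
C2 = 175 * 31 / 307
C2 = 17.671 uM

17.671 uM


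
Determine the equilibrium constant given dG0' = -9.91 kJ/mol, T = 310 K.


Keq = exp(-dG0 * 1000 / (R * T))
Keq = exp(-(-9.91) * 1000 / (8.314 * 310))
Keq = 46.761

46.761


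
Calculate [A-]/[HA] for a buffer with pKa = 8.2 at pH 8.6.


[A-]/[HA] = 10^(pH - pKa)
= 10^(8.6 - 8.2)
= 2.5119

2.5119


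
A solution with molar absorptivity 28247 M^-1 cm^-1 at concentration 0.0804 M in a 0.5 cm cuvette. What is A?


A = epsilon * c * l
A = 28247 * 0.0804 * 0.5
A = 1135.5294

1135.5294


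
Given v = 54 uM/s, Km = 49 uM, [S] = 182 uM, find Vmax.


Vmax = v * (Km + [S]) / [S]
Vmax = 54 * (49 + 182) / 182
Vmax = 68.5385 uM/s

68.5385 uM/s


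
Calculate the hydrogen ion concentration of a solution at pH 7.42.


[H+] = 10^(-pH)
[H+] = 10^(-7.42)
[H+] = 3.802e-08 M

3.802e-08 M


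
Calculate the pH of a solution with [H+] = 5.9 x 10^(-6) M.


pH = -log10([H+])
pH = -log10(5.9 x 10^(-6))
pH = 5.2291

5.2291


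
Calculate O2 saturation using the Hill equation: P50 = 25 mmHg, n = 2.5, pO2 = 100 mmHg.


Y = pO2^n / (P50^n + pO2^n)
Y = 100^2.5 / (25^2.5 + 100^2.5)
Y = 96.97%

96.97%


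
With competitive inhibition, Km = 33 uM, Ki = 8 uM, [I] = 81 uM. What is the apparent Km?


Km_app = Km * (1 + [I]/Ki)
Km_app = 33 * (1 + 81/8)
Km_app = 367.125 uM

367.125 uM


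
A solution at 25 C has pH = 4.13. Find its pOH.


pOH = 14 - pH
pOH = 14 - 4.13
pOH = 9.87

9.87


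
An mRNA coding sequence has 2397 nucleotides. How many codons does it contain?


codons = nucleotides / 3
codons = 2397 / 3 = 799

799


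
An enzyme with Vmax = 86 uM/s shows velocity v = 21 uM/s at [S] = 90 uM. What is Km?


Km = [S] * (Vmax - v) / v
Km = 90 * (86 - 21) / 21
Km = 278.5714 uM

278.5714 uM


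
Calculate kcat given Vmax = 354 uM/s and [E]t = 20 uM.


kcat = Vmax / [E]t
kcat = 354 / 20
kcat = 17.7 s^-1

17.7 s^-1


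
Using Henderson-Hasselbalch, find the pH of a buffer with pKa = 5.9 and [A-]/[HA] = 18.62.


pH = pKa + log10([A-]/[HA])
pH = 5.9 + log10(18.62)
pH = 7.17

7.17


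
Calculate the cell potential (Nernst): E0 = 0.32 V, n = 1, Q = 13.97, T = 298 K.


E = E0 - (RT/nF) * ln(Q)
E = 0.32 - (8.314 * 298 / (1 * 96485)) * ln(13.97)
E = 0.2523 V

0.2523 V


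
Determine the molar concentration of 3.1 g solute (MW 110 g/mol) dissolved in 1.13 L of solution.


C = (mass / MW) / volume
C = (3.1 / 110) / 1.13
C = 0.0249 M

0.0249 M


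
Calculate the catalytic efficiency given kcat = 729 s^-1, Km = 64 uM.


Catalytic efficiency = kcat / Km
= 729 / 64
= 11.3906 uM^-1*s^-1

11.3906 uM^-1*s^-1


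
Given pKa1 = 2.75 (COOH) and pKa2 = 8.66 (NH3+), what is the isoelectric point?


pI = (pKa1 + pKa2) / 2
pI = (2.75 + 8.66) / 2
pI = 5.705

5.705


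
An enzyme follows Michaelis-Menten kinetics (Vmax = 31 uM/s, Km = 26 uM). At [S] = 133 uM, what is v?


v = Vmax * [S] / (Km + [S])
v = 31 * 133 / (26 + 133)
v = 25.9308 uM/s

25.9308 uM/s


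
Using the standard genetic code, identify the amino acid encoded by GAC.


Standard genetic code lookup.
Codon GAC -> Asp

Asp


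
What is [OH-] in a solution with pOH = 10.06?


[OH-] = 10^(-pOH)
[OH-] = 10^(-10.06)
[OH-] = 8.710e-11 M

8.710e-11 M


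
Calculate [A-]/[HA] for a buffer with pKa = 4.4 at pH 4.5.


[A-]/[HA] = 10^(pH - pKa)
= 10^(4.5 - 4.4)
= 1.2589

1.2589


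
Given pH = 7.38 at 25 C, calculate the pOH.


pOH = 14 - pH
pOH = 14 - 7.38
pOH = 6.62

6.62


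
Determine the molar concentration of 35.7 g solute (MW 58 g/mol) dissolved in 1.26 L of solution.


C = (mass / MW) / volume
C = (35.7 / 58) / 1.26
C = 0.4885 M

0.4885 M


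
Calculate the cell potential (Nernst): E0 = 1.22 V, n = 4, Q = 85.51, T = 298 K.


E = E0 - (RT/nF) * ln(Q)
E = 1.22 - (8.314 * 298 / (4 * 96485)) * ln(85.51)
E = 1.1914 V

1.1914 V


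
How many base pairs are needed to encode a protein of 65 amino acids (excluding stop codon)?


Each amino acid = 1 codon = 3 bp
bp = 65 * 3 = 195 bp

195 bp


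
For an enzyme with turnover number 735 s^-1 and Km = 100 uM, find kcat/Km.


Catalytic efficiency = kcat / Km
= 735 / 100
= 7.35 uM^-1*s^-1

7.35 uM^-1*s^-1


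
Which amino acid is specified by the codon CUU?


Standard genetic code lookup.
Codon CUU -> Leu

Leu


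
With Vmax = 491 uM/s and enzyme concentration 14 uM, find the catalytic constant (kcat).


kcat = Vmax / [E]t
kcat = 491 / 14
kcat = 35.0714 s^-1

35.0714 s^-1


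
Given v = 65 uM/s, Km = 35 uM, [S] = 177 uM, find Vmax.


Vmax = v * (Km + [S]) / [S]
Vmax = 65 * (35 + 177) / 177
Vmax = 77.8531 uM/s

77.8531 uM/s


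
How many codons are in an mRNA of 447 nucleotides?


codons = nucleotides / 3
codons = 447 / 3 = 149

149


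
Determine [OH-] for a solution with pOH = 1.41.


[OH-] = 10^(-pOH)
[OH-] = 10^(-1.41)
[OH-] = 0.0389 M

0.0389 M


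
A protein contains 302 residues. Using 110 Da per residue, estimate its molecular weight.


MW = n_residues * 110 Da
MW = 302 * 110
MW = 33220 Da

33220 Da


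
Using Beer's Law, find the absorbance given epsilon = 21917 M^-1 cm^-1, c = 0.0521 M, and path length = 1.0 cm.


A = epsilon * c * l
A = 21917 * 0.0521 * 1.0
A = 1141.8757

1141.8757


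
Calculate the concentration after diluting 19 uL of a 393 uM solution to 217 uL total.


C2 = C1 * V1 / V2
C2 = 393 * 19 / 217
C2 = 34.4101 uM

34.4101 uM


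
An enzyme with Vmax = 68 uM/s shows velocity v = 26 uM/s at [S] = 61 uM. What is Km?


Km = [S] * (Vmax - v) / v
Km = 61 * (68 - 26) / 26
Km = 98.5385 uM

98.5385 uM


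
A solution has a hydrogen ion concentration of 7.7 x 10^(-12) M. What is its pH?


pH = -log10([H+])
pH = -log10(7.7 x 10^(-12))
pH = 11.1135

11.1135


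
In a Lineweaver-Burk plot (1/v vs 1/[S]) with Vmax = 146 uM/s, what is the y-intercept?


y-intercept = 1/Vmax
= 1/146
= 0.0068 s/uM

0.0068 s/uM


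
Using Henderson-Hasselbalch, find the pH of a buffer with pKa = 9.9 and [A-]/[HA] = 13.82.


pH = pKa + log10([A-]/[HA])
pH = 9.9 + log10(13.82)
pH = 11.0405

11.0405


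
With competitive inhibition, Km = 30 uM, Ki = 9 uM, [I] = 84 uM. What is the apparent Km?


Km_app = Km * (1 + [I]/Ki)
Km_app = 30 * (1 + 84/9)
Km_app = 310.0 uM

310.0 uM


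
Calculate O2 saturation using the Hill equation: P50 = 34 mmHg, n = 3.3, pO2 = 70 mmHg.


Y = pO2^n / (P50^n + pO2^n)
Y = 70^3.3 / (34^3.3 + 70^3.3)
Y = 91.55%

91.55%


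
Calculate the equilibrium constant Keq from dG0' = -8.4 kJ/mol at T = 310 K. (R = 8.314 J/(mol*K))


Keq = exp(-dG0 * 1000 / (R * T))
Keq = exp(-(-8.4) * 1000 / (8.314 * 310))
Keq = 26.028

26.028


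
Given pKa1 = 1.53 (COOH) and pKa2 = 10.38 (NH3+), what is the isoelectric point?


pI = (pKa1 + pKa2) / 2
pI = (1.53 + 10.38) / 2
pI = 5.955

5.955


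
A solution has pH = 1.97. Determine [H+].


[H+] = 10^(-pH)
[H+] = 10^(-1.97)
[H+] = 0.0107 M

0.0107 M


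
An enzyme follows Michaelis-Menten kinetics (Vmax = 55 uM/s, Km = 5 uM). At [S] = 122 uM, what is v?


v = Vmax * [S] / (Km + [S])
v = 55 * 122 / (5 + 122)
v = 52.8346 uM/s

52.8346 uM/s


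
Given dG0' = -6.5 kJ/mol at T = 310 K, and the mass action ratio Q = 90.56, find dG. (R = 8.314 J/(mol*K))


dG = dG0' + RT * ln(Q) / 1000
dG = -6.5 + 8.314 * 310 * ln(90.56) / 1000
dG = 5.1135 kJ/mol

5.1135 kJ/mol


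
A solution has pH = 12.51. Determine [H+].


[H+] = 10^(-pH)
[H+] = 10^(-12.51)
[H+] = 3.090e-13 M

3.090e-13 M


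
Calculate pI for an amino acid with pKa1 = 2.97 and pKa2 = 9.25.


pI = (pKa1 + pKa2) / 2
pI = (2.97 + 9.25) / 2
pI = 6.11

6.11


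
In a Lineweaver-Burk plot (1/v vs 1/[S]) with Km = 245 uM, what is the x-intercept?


x-intercept = -1/Km
= -1/245
= -0.0041 1/uM

-0.0041 1/uM


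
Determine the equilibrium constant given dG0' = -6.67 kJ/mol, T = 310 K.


Keq = exp(-dG0 * 1000 / (R * T))
Keq = exp(-(-6.67) * 1000 / (8.314 * 310))
Keq = 13.3023

13.3023


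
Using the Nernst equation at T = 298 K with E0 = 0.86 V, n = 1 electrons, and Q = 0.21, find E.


E = E0 - (RT/nF) * ln(Q)
E = 0.86 - (8.314 * 298 / (1 * 96485)) * ln(0.21)
E = 0.9001 V

0.9001 V


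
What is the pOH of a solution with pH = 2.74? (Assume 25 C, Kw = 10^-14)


pOH = 14 - pH
pOH = 14 - 2.74
pOH = 11.26

11.26


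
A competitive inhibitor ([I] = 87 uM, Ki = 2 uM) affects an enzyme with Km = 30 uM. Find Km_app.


Km_app = Km * (1 + [I]/Ki)
Km_app = 30 * (1 + 87/2)
Km_app = 1335.0 uM

1335.0 uM


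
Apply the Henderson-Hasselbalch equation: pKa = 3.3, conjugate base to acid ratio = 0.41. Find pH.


pH = pKa + log10([A-]/[HA])
pH = 3.3 + log10(0.41)
pH = 2.9128

2.9128


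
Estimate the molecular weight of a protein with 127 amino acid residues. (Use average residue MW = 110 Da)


MW = n_residues * 110 Da
MW = 127 * 110
MW = 13970 Da

13970 Da


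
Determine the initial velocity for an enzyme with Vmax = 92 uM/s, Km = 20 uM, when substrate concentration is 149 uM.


v = Vmax * [S] / (Km + [S])
v = 92 * 149 / (20 + 149)
v = 81.1124 uM/s

81.1124 uM/s


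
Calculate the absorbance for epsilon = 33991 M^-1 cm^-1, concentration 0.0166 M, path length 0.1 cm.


A = epsilon * c * l
A = 33991 * 0.0166 * 0.1
A = 56.4251

56.4251


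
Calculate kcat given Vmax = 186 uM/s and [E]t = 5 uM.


kcat = Vmax / [E]t
kcat = 186 / 5
kcat = 37.2 s^-1

37.2 s^-1


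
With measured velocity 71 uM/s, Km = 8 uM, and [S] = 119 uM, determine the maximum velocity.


Vmax = v * (Km + [S]) / [S]
Vmax = 71 * (8 + 119) / 119
Vmax = 75.7731 uM/s

75.7731 uM/s


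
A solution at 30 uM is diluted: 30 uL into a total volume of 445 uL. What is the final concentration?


C2 = C1 * V1 / V2
C2 = 30 * 30 / 445
C2 = 2.0225 uM

2.0225 uM


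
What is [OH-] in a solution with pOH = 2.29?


[OH-] = 10^(-pOH)
[OH-] = 10^(-2.29)
[OH-] = 0.0051 M

0.0051 M


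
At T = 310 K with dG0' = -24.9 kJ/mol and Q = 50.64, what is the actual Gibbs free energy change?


dG = dG0' + RT * ln(Q) / 1000
dG = -24.9 + 8.314 * 310 * ln(50.64) / 1000
dG = -14.7846 kJ/mol

-14.7846 kJ/mol


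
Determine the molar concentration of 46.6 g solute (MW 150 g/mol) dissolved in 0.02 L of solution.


C = (mass / MW) / volume
C = (46.6 / 150) / 0.02
C = 15.5333 M

15.5333 M


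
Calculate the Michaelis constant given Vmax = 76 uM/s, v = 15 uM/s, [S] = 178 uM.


Km = [S] * (Vmax - v) / v
Km = 178 * (76 - 15) / 15
Km = 723.8667 uM

723.8667 uM


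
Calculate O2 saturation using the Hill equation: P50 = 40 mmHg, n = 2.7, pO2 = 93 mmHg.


Y = pO2^n / (P50^n + pO2^n)
Y = 93^2.7 / (40^2.7 + 93^2.7)
Y = 90.7%

90.7%


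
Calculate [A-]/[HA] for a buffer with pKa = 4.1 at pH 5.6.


[A-]/[HA] = 10^(pH - pKa)
= 10^(5.6 - 4.1)
= 31.6228

31.6228


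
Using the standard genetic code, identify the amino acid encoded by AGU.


Standard genetic code lookup.
Codon AGU -> Ser

Ser


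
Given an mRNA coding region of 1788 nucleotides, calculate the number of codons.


codons = nucleotides / 3
codons = 1788 / 3 = 596

596


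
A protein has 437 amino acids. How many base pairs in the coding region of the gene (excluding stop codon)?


Each amino acid = 1 codon = 3 bp
bp = 437 * 3 = 1311 bp

1311 bp


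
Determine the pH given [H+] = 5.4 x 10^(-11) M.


pH = -log10([H+])
pH = -log10(5.4 x 10^(-11))
pH = 10.2676

10.2676


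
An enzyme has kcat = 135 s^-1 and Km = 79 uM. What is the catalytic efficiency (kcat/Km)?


Catalytic efficiency = kcat / Km
= 135 / 79
= 1.7089 uM^-1*s^-1

1.7089 uM^-1*s^-1


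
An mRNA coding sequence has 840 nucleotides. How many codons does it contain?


codons = nucleotides / 3
codons = 840 / 3 = 280

280


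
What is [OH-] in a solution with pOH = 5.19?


[OH-] = 10^(-pOH)
[OH-] = 10^(-5.19)
[OH-] = 6.457e-06 M

6.457e-06 M


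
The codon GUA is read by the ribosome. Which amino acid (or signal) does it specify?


Standard genetic code lookup.
Codon GUA -> Val

Val


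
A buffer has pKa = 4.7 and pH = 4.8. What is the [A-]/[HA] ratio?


[A-]/[HA] = 10^(pH - pKa)
= 10^(4.8 - 4.7)
= 1.2589

1.2589


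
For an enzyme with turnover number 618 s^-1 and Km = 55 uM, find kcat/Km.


Catalytic efficiency = kcat / Km
= 618 / 55
= 11.2364 uM^-1*s^-1

11.2364 uM^-1*s^-1


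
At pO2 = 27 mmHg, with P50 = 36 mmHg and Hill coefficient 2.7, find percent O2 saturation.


Y = pO2^n / (P50^n + pO2^n)
Y = 27^2.7 / (36^2.7 + 27^2.7)
Y = 31.5%

31.5%


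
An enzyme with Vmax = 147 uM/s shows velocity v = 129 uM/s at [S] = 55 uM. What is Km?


Km = [S] * (Vmax - v) / v
Km = 55 * (147 - 129) / 129
Km = 7.6744 uM

7.6744 uM


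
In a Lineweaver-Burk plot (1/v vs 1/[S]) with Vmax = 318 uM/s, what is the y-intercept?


y-intercept = 1/Vmax
= 1/318
= 0.0031 s/uM

0.0031 s/uM


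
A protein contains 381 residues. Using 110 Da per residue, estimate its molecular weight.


MW = n_residues * 110 Da
MW = 381 * 110
MW = 41910 Da

41910 Da


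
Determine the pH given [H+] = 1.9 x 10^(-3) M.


pH = -log10([H+])
pH = -log10(1.9 x 10^(-3))
pH = 2.7212

2.7212


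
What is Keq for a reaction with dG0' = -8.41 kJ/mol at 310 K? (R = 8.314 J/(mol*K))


Keq = exp(-dG0 * 1000 / (R * T))
Keq = exp(-(-8.41) * 1000 / (8.314 * 310))
Keq = 26.1292

26.1292


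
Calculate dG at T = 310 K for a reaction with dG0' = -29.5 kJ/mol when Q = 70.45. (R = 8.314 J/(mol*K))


dG = dG0' + RT * ln(Q) / 1000
dG = -29.5 + 8.314 * 310 * ln(70.45) / 1000
dG = -18.5337 kJ/mol

-18.5337 kJ/mol


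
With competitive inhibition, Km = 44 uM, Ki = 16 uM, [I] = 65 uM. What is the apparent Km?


Km_app = Km * (1 + [I]/Ki)
Km_app = 44 * (1 + 65/16)
Km_app = 222.75 uM

222.75 uM


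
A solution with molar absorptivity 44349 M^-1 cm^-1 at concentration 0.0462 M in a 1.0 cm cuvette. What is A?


A = epsilon * c * l
A = 44349 * 0.0462 * 1.0
A = 2048.9238

2048.9238


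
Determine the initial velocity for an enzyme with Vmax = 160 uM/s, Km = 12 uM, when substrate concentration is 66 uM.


v = Vmax * [S] / (Km + [S])
v = 160 * 66 / (12 + 66)
v = 135.3846 uM/s

135.3846 uM/s


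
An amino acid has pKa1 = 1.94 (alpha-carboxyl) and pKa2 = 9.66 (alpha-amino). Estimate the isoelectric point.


pI = (pKa1 + pKa2) / 2
pI = (1.94 + 9.66) / 2
pI = 5.8

5.8


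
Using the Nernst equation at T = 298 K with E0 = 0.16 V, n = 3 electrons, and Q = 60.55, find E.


E = E0 - (RT/nF) * ln(Q)
E = 0.16 - (8.314 * 298 / (3 * 96485)) * ln(60.55)
E = 0.1249 V

0.1249 V


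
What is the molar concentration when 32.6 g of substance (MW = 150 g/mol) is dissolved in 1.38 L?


C = (mass / MW) / volume
C = (32.6 / 150) / 1.38
C = 0.1575 M

0.1575 M


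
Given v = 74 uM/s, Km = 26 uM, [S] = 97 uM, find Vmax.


Vmax = v * (Km + [S]) / [S]
Vmax = 74 * (26 + 97) / 97
Vmax = 93.8351 uM/s

93.8351 uM/s


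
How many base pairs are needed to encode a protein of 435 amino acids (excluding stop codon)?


Each amino acid = 1 codon = 3 bp
bp = 435 * 3 = 1305 bp

1305 bp


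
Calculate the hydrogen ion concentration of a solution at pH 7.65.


[H+] = 10^(-pH)
[H+] = 10^(-7.65)
[H+] = 2.239e-08 M

2.239e-08 M


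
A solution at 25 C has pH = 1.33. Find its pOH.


pOH = 14 - pH
pOH = 14 - 1.33
pOH = 12.67

12.67


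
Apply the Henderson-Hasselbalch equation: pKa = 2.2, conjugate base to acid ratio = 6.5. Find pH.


pH = pKa + log10([A-]/[HA])
pH = 2.2 + log10(6.5)
pH = 3.0129

3.0129


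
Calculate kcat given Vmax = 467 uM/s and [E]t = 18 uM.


kcat = Vmax / [E]t
kcat = 467 / 18
kcat = 25.9444 s^-1

25.9444 s^-1


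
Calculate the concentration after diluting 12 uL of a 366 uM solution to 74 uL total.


C2 = C1 * V1 / V2
C2 = 366 * 12 / 74
C2 = 59.3514 uM

59.3514 uM


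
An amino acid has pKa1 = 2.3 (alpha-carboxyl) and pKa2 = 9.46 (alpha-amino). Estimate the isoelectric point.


pI = (pKa1 + pKa2) / 2
pI = (2.3 + 9.46) / 2
pI = 5.88

5.88


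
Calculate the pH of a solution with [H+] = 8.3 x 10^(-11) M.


pH = -log10([H+])
pH = -log10(8.3 x 10^(-11))
pH = 10.0809

10.0809


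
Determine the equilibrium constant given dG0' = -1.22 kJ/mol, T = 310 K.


Keq = exp(-dG0 * 1000 / (R * T))
Keq = exp(-(-1.22) * 1000 / (8.314 * 310))
Keq = 1.6054

1.6054


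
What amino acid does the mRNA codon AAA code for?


Standard genetic code lookup.
Codon AAA -> Lys

Lys


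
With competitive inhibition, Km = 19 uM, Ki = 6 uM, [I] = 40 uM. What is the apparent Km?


Km_app = Km * (1 + [I]/Ki)
Km_app = 19 * (1 + 40/6)
Km_app = 145.6667 uM

145.6667 uM


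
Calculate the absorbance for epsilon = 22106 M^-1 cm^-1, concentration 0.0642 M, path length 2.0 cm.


A = epsilon * c * l
A = 22106 * 0.0642 * 2.0
A = 2838.4104

2838.4104


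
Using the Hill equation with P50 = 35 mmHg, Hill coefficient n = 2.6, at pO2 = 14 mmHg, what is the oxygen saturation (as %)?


Y = pO2^n / (P50^n + pO2^n)
Y = 14^2.6 / (35^2.6 + 14^2.6)
Y = 8.45%

8.45%


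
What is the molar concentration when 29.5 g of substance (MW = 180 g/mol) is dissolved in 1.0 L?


C = (mass / MW) / volume
C = (29.5 / 180) / 1.0
C = 0.1639 M

0.1639 M


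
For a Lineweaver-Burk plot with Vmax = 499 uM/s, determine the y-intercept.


y-intercept = 1/Vmax
= 1/499
= 0.002 s/uM

0.002 s/uM


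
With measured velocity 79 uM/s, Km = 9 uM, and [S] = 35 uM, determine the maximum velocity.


Vmax = v * (Km + [S]) / [S]
Vmax = 79 * (9 + 35) / 35
Vmax = 99.3143 uM/s

99.3143 uM/s


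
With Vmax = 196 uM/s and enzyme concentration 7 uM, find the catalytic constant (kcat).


kcat = Vmax / [E]t
kcat = 196 / 7
kcat = 28.0 s^-1

28.0 s^-1


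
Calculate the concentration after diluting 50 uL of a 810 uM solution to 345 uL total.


C2 = C1 * V1 / V2
C2 = 810 * 50 / 345
C2 = 117.3913 uM

117.3913 uM


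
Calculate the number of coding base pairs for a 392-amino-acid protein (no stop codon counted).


Each amino acid = 1 codon = 3 bp
bp = 392 * 3 = 1176 bp

1176 bp


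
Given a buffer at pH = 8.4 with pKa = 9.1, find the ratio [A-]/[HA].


[A-]/[HA] = 10^(pH - pKa)
= 10^(8.4 - 9.1)
= 0.1995

0.1995


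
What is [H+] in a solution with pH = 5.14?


[H+] = 10^(-pH)
[H+] = 10^(-5.14)
[H+] = 7.244e-06 M

7.244e-06 M


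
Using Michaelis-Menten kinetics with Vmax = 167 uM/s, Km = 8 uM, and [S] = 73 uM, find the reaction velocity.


v = Vmax * [S] / (Km + [S])
v = 167 * 73 / (8 + 73)
v = 150.5062 uM/s

150.5062 uM/s


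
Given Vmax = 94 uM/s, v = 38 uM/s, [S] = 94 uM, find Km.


Km = [S] * (Vmax - v) / v
Km = 94 * (94 - 38) / 38
Km = 138.5263 uM

138.5263 uM


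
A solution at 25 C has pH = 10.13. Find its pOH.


pOH = 14 - pH
pOH = 14 - 10.13
pOH = 3.87

3.87


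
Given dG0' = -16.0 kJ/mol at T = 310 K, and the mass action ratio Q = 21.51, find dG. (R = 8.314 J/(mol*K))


dG = dG0' + RT * ln(Q) / 1000
dG = -16.0 + 8.314 * 310 * ln(21.51) / 1000
dG = -8.0914 kJ/mol

-8.0914 kJ/mol


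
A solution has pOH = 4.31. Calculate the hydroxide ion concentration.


[OH-] = 10^(-pOH)
[OH-] = 10^(-4.31)
[OH-] = 4.898e-05 M

4.898e-05 M


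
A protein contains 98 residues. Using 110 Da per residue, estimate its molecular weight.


MW = n_residues * 110 Da
MW = 98 * 110
MW = 10780 Da

10780 Da


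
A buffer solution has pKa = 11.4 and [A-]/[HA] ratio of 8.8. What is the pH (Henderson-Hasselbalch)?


pH = pKa + log10([A-]/[HA])
pH = 11.4 + log10(8.8)
pH = 12.3445

12.3445


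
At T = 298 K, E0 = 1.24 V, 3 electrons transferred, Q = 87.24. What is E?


E = E0 - (RT/nF) * ln(Q)
E = 1.24 - (8.314 * 298 / (3 * 96485)) * ln(87.24)
E = 1.2018 V

1.2018 V


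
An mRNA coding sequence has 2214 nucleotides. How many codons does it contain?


codons = nucleotides / 3
codons = 2214 / 3 = 738

738


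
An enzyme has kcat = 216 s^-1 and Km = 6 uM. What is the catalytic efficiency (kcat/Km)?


Catalytic efficiency = kcat / Km
= 216 / 6
= 36.0 uM^-1*s^-1

36.0 uM^-1*s^-1


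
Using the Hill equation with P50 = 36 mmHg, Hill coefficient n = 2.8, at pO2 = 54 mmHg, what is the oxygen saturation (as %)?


Y = pO2^n / (P50^n + pO2^n)
Y = 54^2.8 / (36^2.8 + 54^2.8)
Y = 75.68%

75.68%


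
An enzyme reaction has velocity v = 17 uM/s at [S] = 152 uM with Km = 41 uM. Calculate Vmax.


Vmax = v * (Km + [S]) / [S]
Vmax = 17 * (41 + 152) / 152
Vmax = 21.5855 uM/s

21.5855 uM/s


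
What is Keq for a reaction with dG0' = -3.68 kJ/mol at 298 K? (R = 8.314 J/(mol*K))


Keq = exp(-dG0 * 1000 / (R * T))
Keq = exp(-(-3.68) * 1000 / (8.314 * 298))
Keq = 4.4164

4.4164


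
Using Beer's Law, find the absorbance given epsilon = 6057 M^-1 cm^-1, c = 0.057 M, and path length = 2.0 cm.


A = epsilon * c * l
A = 6057 * 0.057 * 2.0
A = 690.498

690.498


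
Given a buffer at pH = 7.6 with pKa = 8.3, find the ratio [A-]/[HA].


[A-]/[HA] = 10^(pH - pKa)
= 10^(7.6 - 8.3)
= 0.1995

0.1995


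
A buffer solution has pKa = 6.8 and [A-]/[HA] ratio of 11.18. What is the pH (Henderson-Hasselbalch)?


pH = pKa + log10([A-]/[HA])
pH = 6.8 + log10(11.18)
pH = 7.8484

7.8484


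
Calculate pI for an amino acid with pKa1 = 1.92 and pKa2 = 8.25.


pI = (pKa1 + pKa2) / 2
pI = (1.92 + 8.25) / 2
pI = 5.085

5.085


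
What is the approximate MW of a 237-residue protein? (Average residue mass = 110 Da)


MW = n_residues * 110 Da
MW = 237 * 110
MW = 26070 Da

26070 Da


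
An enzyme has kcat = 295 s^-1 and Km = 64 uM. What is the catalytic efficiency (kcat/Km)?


Catalytic efficiency = kcat / Km
= 295 / 64
= 4.6094 uM^-1*s^-1

4.6094 uM^-1*s^-1


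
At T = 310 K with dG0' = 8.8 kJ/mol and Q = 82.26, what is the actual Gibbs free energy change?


dG = dG0' + RT * ln(Q) / 1000
dG = 8.8 + 8.314 * 310 * ln(82.26) / 1000
dG = 20.1658 kJ/mol

20.1658 kJ/mol


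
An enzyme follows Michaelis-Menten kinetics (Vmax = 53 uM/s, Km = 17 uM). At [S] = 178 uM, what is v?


v = Vmax * [S] / (Km + [S])
v = 53 * 178 / (17 + 178)
v = 48.3795 uM/s

48.3795 uM/s


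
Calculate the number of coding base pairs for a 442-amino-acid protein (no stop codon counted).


Each amino acid = 1 codon = 3 bp
bp = 442 * 3 = 1326 bp

1326 bp


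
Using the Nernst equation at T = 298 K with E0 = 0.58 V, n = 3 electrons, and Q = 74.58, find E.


E = E0 - (RT/nF) * ln(Q)
E = 0.58 - (8.314 * 298 / (3 * 96485)) * ln(74.58)
E = 0.5431 V

0.5431 V


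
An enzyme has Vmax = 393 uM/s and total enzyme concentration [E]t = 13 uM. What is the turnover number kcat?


kcat = Vmax / [E]t
kcat = 393 / 13
kcat = 30.2308 s^-1

30.2308 s^-1


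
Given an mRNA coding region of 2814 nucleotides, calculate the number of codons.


codons = nucleotides / 3
codons = 2814 / 3 = 938

938
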